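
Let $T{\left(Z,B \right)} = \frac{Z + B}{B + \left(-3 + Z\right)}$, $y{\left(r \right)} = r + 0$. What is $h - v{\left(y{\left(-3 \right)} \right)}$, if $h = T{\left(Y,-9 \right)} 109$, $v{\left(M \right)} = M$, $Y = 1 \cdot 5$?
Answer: $\frac{457}{7} \approx 65.286$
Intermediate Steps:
$Y = 5$
$y{\left(r \right)} = r$
$T{\left(Z,B \right)} = \frac{B + Z}{-3 + B + Z}$
$h = \frac{436}{7}$ ($h = \frac{-9 + 5}{-3 - 9 + 5} \cdot 109 = \frac{1}{-7} \left(-4\right) 109 = \left(- \frac{1}{7}\right) \left(-4\right) 109 = \frac{4}{7} \cdot 109 = \frac{436}{7} \approx 62.286$)
$h - v{\left(y{\left(-3 \right)} \right)} = \frac{436}{7} - -3 = \frac{436}{7} + 3 = \frac{457}{7}$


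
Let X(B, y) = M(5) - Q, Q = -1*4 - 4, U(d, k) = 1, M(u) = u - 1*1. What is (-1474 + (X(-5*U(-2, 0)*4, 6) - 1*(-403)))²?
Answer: 1121481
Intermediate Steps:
M(u) = -1 + u (M(u) = u - 1 = -1 + u)
Q = -8 (Q = -4 - 4 = -8)
X(B, y) = 12 (X(B, y) = (-1 + 5) - 1*(-8) = 4 + 8 = 12)
(-1474 + (X(-5*U(-2, 0)*4, 6) - 1*(-403)))² = (-1474 + (12 - 1*(-403)))² = (-1474 + (12 + 403))² = (-1474 + 415)² = (-1059)² = 1121481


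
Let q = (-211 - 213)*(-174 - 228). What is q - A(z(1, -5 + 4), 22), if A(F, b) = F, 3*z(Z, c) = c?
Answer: 511345/3 ≈ 1.7045e+5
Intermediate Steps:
z(Z, c) = c/3
q = 170448 (q = -424*(-402) = 170448)
q - A(z(1, -5 + 4), 22) = 170448 - (-5 + 4)/3 = 170448 - (-1)/3 = 170448 - 1*(-⅓) = 170448 + ⅓ = 511345/3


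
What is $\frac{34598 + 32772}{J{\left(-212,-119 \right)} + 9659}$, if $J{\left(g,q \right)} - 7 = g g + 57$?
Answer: $\frac{67370}{54667} \approx 1.2324$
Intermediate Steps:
$J{\left(g,q \right)} = 64 + g^{2}$ ($J{\left(g,q \right)} = 7 + \left(g g + 57\right) = 7 + \left(g^{2} + 57\right) = 7 + \left(57 + g^{2}\right) = 64 + g^{2}$)
$\frac{34598 + 32772}{J{\left(-212,-119 \right)} + 9659} = \frac{34598 + 32772}{\left(64 + \left(-212\right)^{2}\right) + 9659} = \frac{67370}{\left(64 + 44944\right) + 9659} = \frac{67370}{45008 + 9659} = \frac{67370}{54667}$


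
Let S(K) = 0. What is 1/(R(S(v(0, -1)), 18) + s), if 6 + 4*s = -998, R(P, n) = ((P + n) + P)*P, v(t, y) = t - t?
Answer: -1/251 ≈ -0.0039841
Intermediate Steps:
v(t, y) = 0
R(P, n) = P*(n + 2*P) (R(P, n) = (n + 2*P)*P = P*(n + 2*P))
s = -251 (s = -3/2 + (1/4)*(-998) = -3/2 - 499/2 = -251)
1/(R(S(v(0, -1)), 18) + s) = 1/(0*(18 + 2*0) - 251) = 1/(0*(18 + 0) - 251) = 1/(0*18 - 251) = 1/(0 - 251) = 1/(-251) = -1/251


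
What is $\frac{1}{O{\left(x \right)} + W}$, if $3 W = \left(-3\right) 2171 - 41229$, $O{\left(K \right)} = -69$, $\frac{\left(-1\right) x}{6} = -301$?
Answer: $- \frac{1}{15983} \approx -6.2566 \cdot 10^{-5}$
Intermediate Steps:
$x = 1806$ ($x = \left(-6\right) \left(-301\right) = 1806$)
$W = -15914$ ($W = \frac{\left(-3\right) 2171 - 41229}{3} = \frac{-6513 - 41229}{3} = \frac{1}{3} \left(-47742\right) = -15914$)
$\frac{1}{O{\left(x \right)} + W} = \frac{1}{-69 - 15914} = \frac{1}{-15983} = - \frac{1}{15983}$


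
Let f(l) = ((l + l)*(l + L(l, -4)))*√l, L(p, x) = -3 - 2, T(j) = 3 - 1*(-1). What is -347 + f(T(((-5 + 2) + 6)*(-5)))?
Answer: -363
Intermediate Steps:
T(j) = 4 (T(j) = 3 + 1 = 4)
L(p, x) = -5
f(l) = 2*l^(3/2)*(-5 + l) (f(l) = ((l + l)*(l - 5))*√l = ((2*l)*(-5 + l))*√l = (2*l*(-5 + l))*√l = 2*l^(3/2)*(-5 + l))
-347 + f(T(((-5 + 2) + 6)*(-5))) = -347 + 2*4^(3/2)*(-5 + 4) = -347 + 2*8*(-1) = -347 - 16 = -363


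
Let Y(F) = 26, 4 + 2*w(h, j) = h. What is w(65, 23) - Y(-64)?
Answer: 9/2 ≈ 4.5000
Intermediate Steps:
w(h, j) = -2 + h/2
w(65, 23) - Y(-64) = (-2 + (½)*65) - 1*26 = (-2 + 65/2) - 26 = 61/2 - 26 = 9/2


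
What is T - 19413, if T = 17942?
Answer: -1471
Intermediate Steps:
T - 19413 = 17942 - 19413 = -1471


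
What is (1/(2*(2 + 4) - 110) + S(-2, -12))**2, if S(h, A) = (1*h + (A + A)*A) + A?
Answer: 720976201/9604 ≈ 75070.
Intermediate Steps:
S(h, A) = A + h + 2*A**2 (S(h, A) = (h + (2*A)*A) + A = (h + 2*A**2) + A = A + h + 2*A**2)
(1/(2*(2 + 4) - 110) + S(-2, -12))**2 = (1/(2*(2 + 4) - 110) + (-12 - 2 + 2*(-12)**2))**2 = (1/(2*6 - 110) + (-12 - 2 + 2*144))**2 = (1/(12 - 110) + (-12 - 2 + 288))**2 = (1/(-98) + 274)**2 = (-1/98 + 274)**2 = (26851/98)**2 = 720976201/9604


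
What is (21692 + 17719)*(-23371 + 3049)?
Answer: -800910342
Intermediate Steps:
(21692 + 17719)*(-23371 + 3049) = 39411*(-20322) = -800910342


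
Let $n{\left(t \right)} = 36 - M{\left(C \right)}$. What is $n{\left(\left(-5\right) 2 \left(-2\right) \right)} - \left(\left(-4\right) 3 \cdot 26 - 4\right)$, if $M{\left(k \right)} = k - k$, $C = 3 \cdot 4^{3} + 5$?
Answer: $352$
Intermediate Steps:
$C = 197$ ($C = 3 \cdot 64 + 5 = 192 + 5 = 197$)
$M{\left(k \right)} = 0$
$n{\left(t \right)} = 36$ ($n{\left(t \right)} = 36 - 0 = 36 + 0 = 36$)
$n{\left(\left(-5\right) 2 \left(-2\right) \right)} - \left(\left(-4\right) 3 \cdot 26 - 4\right) = 36 - \left(\left(-4\right) 3 \cdot 26 - 4\right) = 36 - \left(\left(-12\right) 26 - 4\right) = 36 - \left(-312 - 4\right) = 36 - -316 = 36 + 316 = 352$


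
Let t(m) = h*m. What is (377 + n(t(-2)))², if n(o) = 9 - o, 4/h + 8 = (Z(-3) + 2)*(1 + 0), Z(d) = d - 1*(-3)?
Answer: 1331716/9 ≈ 1.4797e+5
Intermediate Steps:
Z(d) = 3 + d (Z(d) = d + 3 = 3 + d)
h = -⅔ (h = 4/(-8 + ((3 - 3) + 2)*(1 + 0)) = 4/(-8 + (0 + 2)*1) = 4/(-8 + 2*1) = 4/(-8 + 2) = 4/(-6) = 4*(-⅙) = -⅔ ≈ -0.66667)
t(m) = -2*m/3
(377 + n(t(-2)))² = (377 + (9 - (-2)*(-2)/3))² = (377 + (9 - 1*4/3))² = (377 + (9 - 4/3))² = (377 + 23/3)² = (1154/3)² = 1331716/9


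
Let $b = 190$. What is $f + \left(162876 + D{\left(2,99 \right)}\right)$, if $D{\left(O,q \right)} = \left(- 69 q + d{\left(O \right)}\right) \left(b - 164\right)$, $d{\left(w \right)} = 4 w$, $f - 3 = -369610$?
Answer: $-384129$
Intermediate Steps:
$f = -369607$ ($f = 3 - 369610 = -369607$)
$D{\left(O,q \right)} = - 1794 q + 104 O$ ($D{\left(O,q \right)} = \left(- 69 q + 4 O\right) \left(190 - 164\right) = \left(- 69 q + 4 O\right) 26 = - 1794 q + 104 O$)
$f + \left(162876 + D{\left(2,99 \right)}\right) = -369607 + \left(162876 + \left(\left(-1794\right) 99 + 104 \cdot 2\right)\right) = -369607 + \left(162876 + \left(-177606 + 208\right)\right) = -369607 + \left(162876 - 177398\right) = -369607 - 14522 = -384129$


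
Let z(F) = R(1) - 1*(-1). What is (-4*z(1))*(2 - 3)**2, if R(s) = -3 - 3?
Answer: 20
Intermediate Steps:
R(s) = -6
z(F) = -5 (z(F) = -6 - 1*(-1) = -6 + 1 = -5)
(-4*z(1))*(2 - 3)**2 = (-4*(-5))*(2 - 3)**2 = 20*(-1)**2 = 20*1 = 20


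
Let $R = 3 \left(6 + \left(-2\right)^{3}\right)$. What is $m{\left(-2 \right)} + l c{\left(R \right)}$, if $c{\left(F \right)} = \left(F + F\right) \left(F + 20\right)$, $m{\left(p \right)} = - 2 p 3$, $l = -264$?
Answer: $44364$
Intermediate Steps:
$m{\left(p \right)} = - 6 p$
$R = -6$ ($R = 3 \left(6 - 8\right) = 3 \left(-2\right) = -6$)
$c{\left(F \right)} = 2 F \left(20 + F\right)$
$m{\left(-2 \right)} + l c{\left(R \right)} = \left(-6\right) \left(-2\right) - 264 \cdot 2 \left(-6\right) \left(20 - 6\right) = 12 - 264 \cdot 2 \left(-6\right) 14 = 12 - -44352 = 12 + 44352 = 44364$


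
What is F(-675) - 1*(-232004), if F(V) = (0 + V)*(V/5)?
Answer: 323129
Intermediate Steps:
F(V) = V**2/5 (F(V) = V*(V*(1/5)) = V*(V/5) = V**2/5)
F(-675) - 1*(-232004) = (1/5)*(-675)**2 - 1*(-232004) = (1/5)*455625 + 232004 = 91125 + 232004 = 323129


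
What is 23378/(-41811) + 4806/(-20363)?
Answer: -13816120/17375457 ≈ -0.79515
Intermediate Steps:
23378/(-41811) + 4806/(-20363) = 23378*(-1/41811) + 4806*(-1/20363) = -23378/41811 - 4806/20363 = -13816120/17375457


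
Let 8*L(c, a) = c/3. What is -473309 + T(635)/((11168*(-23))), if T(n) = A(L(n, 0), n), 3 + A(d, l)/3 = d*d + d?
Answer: -1014895681223/2144256 ≈ -4.7331e+5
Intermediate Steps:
L(c, a) = c/24 (L(c, a) = (c/3)/8 = c/24)
A(d, l) = -9 + 3*d + 3*d² (A(d, l) = -9 + 3*(d*d + d) = -9 + 3*(d² + d) = -9 + 3*(d + d²) = -9 + (3*d + 3*d²) = -9 + 3*d + 3*d²)
T(n) = -9 + n/8 + n²/192 (T(n) = -9 + 3*(n/24) + 3*(n/24)² = -9 + n/8 + 3*(n²/576) = -9 + n/8 + n²/192)
-473309 + T(635)/((11168*(-23))) = -473309 + (-9 + (⅛)*635 + (1/192)*635²)/((11168*(-23))) = -473309 + (-9 + 635/8 + (1/192)*403225)/(-256864) = -473309 + (-9 + 635/8 + 403225/192)*(-1/256864) = -473309 + (416737/192)*(-1/256864) = -473309 - 18119/2144256 = -1014895681223/2144256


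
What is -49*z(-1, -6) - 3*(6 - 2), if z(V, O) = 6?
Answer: -306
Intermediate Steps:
-49*z(-1, -6) - 3*(6 - 2) = -49*6 - 3*(6 - 2) = -294 - 3*4 = -294 - 12 = -306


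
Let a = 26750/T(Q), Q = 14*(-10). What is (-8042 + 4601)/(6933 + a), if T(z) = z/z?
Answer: -3441/33683 ≈ -0.10216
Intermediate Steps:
Q = -140
T(z) = 1
a = 26750 (a = 26750/1 = 26750*1 = 26750)
(-8042 + 4601)/(6933 + a) = (-8042 + 4601)/(6933 + 26750) = -3441/33683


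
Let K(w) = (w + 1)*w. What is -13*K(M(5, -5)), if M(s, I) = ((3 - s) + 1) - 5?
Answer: -390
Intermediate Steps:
M(s, I) = -1 - s (M(s, I) = (4 - s) - 5 = -1 - s)
K(w) = w*(1 + w) (K(w) = (1 + w)*w = w*(1 + w))
-13*K(M(5, -5)) = -13*(-1 - 1*5)*(1 + (-1 - 1*5)) = -13*(-1 - 5)*(1 + (-1 - 5)) = -(-78)*(1 - 6) = -(-78)*(-5) = -13*30 = -390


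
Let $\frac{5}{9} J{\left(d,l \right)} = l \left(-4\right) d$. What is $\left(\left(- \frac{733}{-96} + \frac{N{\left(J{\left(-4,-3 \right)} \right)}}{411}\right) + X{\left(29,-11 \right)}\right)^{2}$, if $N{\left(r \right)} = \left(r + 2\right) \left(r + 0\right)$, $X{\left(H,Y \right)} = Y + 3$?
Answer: $\frac{32648116105609}{108109440000} \approx 301.99$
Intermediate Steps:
$X{\left(H,Y \right)} = 3 + Y$
$J{\left(d,l \right)} = - \frac{36 d l}{5}$ ($J{\left(d,l \right)} = \frac{9 l \left(-4\right) d}{5} = \frac{9 - 4 l d}{5} = \frac{9 \left(- 4 d l\right)}{5} = - \frac{36 d l}{5}$)
$N{\left(r \right)} = r \left(2 + r\right)$ ($N{\left(r \right)} = \left(2 + r\right) r = r \left(2 + r\right)$)
$\left(\left(- \frac{733}{-96} + \frac{N{\left(J{\left(-4,-3 \right)} \right)}}{411}\right) + X{\left(29,-11 \right)}\right)^{2} = \left(\left(- \frac{733}{-96} + \frac{\left(- \frac{36}{5}\right) \left(-4\right) \left(-3\right) \left(2 - \left(- \frac{144}{5}\right) \left(-3\right)\right)}{411}\right) + \left(3 - 11\right)\right)^{2} = \left(\left(\left(-733\right) \left(- \frac{1}{96}\right) + - \frac{432 \left(2 - \frac{432}{5}\right)}{5} \cdot \frac{1}{411}\right) - 8\right)^{2} = \left(\left(\frac{733}{96} + \left(- \frac{432}{5}\right) \left(- \frac{422}{5}\right) \frac{1}{411}\right) - 8\right)^{2} = \left(\left(\frac{733}{96} + \frac{182304}{25} \cdot \frac{1}{411}\right) - 8\right)^{2} = \left(\left(\frac{733}{96} + \frac{60768}{3425}\right) - 8\right)^{2} = \left(\frac{8344253}{328800} - 8\right)^{2} = \left(\frac{5713853}{328800}\right)^{2} = \frac{32648116105609}{108109440000}$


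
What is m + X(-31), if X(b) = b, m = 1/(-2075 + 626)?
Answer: -44920/1449 ≈ -31.001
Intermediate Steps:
m = -1/1449 (m = 1/(-1449) = -1/1449 ≈ -0.00069013)
m + X(-31) = -1/1449 - 31 = -44920/1449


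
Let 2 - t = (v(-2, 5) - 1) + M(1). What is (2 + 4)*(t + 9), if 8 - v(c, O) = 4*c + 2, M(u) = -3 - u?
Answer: 12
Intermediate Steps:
v(c, O) = 6 - 4*c (v(c, O) = 8 - (4*c + 2) = 8 - (2 + 4*c) = 8 + (-2 - 4*c) = 6 - 4*c)
t = -7 (t = 2 - (((6 - 4*(-2)) - 1) + (-3 - 1*1)) = 2 - (((6 + 8) - 1) + (-3 - 1)) = 2 - ((14 - 1) - 4) = 2 - (13 - 4) = 2 - 1*9 = 2 - 9 = -7)
(2 + 4)*(t + 9) = (2 + 4)*(-7 + 9) = 6*2 = 12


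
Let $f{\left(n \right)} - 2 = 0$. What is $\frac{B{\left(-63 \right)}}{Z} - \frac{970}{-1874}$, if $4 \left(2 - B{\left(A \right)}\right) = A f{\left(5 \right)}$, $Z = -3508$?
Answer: $\frac{3339981}{6573992} \approx 0.50806$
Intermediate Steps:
$f{\left(n \right)} = 2$ ($f{\left(n \right)} = 2 + 0 = 2$)
$B{\left(A \right)} = 2 - \frac{A}{2}$ ($B{\left(A \right)} = 2 - \frac{A 2}{4} = 2 - \frac{2 A}{4} = 2 - \frac{A}{2}$)
$\frac{B{\left(-63 \right)}}{Z} - \frac{970}{-1874} = \frac{2 - - \frac{63}{2}}{-3508} - \frac{970}{-1874} = \left(2 + \frac{63}{2}\right) \left(- \frac{1}{3508}\right) - - \frac{485}{937} = \frac{67}{2} \left(- \frac{1}{3508}\right) + \frac{485}{937} = - \frac{67}{7016} + \frac{485}{937} = \frac{3339981}{6573992}$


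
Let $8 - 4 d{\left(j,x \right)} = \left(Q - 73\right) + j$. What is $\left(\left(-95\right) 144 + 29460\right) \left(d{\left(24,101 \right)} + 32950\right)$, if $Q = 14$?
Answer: $520120635$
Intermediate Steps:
$d{\left(j,x \right)} = \frac{67}{4} - \frac{j}{4}$ ($d{\left(j,x \right)} = 2 - \frac{\left(14 - 73\right) + j}{4} = 2 - \frac{-59 + j}{4} = 2 - \left(- \frac{59}{4} + \frac{j}{4}\right) = \frac{67}{4} - \frac{j}{4}$)
$\left(\left(-95\right) 144 + 29460\right) \left(d{\left(24,101 \right)} + 32950\right) = \left(\left(-95\right) 144 + 29460\right) \left(\left(\frac{67}{4} - 6\right) + 32950\right) = \left(-13680 + 29460\right) \left(\left(\frac{67}{4} - 6\right) + 32950\right) = 15780 \left(\frac{43}{4} + 32950\right) = 15780 \cdot \frac{131843}{4} = 520120635$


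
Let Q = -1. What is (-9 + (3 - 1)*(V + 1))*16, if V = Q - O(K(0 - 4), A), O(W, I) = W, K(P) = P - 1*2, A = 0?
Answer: 48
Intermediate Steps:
K(P) = -2 + P (K(P) = P - 2 = -2 + P)
V = 5 (V = -1 - (-2 + (0 - 4)) = -1 - (-2 - 4) = -1 - 1*(-6) = -1 + 6 = 5)
(-9 + (3 - 1)*(V + 1))*16 = (-9 + (3 - 1)*(5 + 1))*16 = (-9 + 2*6)*16 = (-9 + 12)*16 = 3*16 = 48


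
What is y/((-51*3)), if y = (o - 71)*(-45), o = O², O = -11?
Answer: 250/17 ≈ 14.706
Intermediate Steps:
o = 121 (o = (-11)² = 121)
y = -2250 (y = (121 - 71)*(-45) = 50*(-45) = -2250)
y/((-51*3)) = -2250/((-51*3)) = -2250/(-153) = -2250*(-1/153) = 250/17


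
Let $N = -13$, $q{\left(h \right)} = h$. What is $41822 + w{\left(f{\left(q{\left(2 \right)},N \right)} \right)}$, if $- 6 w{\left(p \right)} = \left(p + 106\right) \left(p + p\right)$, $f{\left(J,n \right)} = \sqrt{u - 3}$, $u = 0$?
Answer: $41823 - \frac{106 i \sqrt{3}}{3} \approx 41823.0 - 61.199 i$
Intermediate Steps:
$f{\left(J,n \right)} = i \sqrt{3}$ ($f{\left(J,n \right)} = \sqrt{0 - 3} = \sqrt{-3} = i \sqrt{3}$)
$w{\left(p \right)} = - \frac{p \left(106 + p\right)}{3}$ ($w{\left(p \right)} = - \frac{\left(p + 106\right) \left(p + p\right)}{6} = - \frac{\left(106 + p\right) 2 p}{6} = - \frac{2 p \left(106 + p\right)}{6} = - \frac{p \left(106 + p\right)}{3}$)
$41822 + w{\left(f{\left(q{\left(2 \right)},N \right)} \right)} = 41822 - \frac{i \sqrt{3} \left(106 + i \sqrt{3}\right)}{3}$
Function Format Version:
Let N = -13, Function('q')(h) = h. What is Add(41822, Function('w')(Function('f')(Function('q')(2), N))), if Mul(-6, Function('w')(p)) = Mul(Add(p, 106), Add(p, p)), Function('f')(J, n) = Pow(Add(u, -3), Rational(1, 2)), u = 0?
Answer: Add(41823, Mul(Rational(-106, 3), I, Pow(3, Rational(1, 2)))) ≈ Add(41823., Mul(-61.199, I))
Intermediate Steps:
Function('f')(J, n) = Mul(I, Pow(3, Rational(1, 2))) (Function('f')(J, n) = Pow(Add(0, -3), Rational(1, 2)) = Pow(-3, Rational(1, 2)) = Mul(I, Pow(3, Rational(1, 2))))
Function('w')(p) = Mul(Rational(-1, 3), p, Add(106, p)) (Function('w')(p) = Mul(Rational(-1, 6), Mul(Add(p, 106), Add(p, p))) = Mul(Rational(-1, 6), Mul(Add(106, p), Mul(2, p))) = Mul(Rational(-1, 6), Mul(2, p, Add(106, p))) = Mul(Rational(-1, 3), p, Add(106, p)))
Add(41822, Function('w')(Function('f')(Function('q')(2), N))) = Add(41822, Mul(Rational(-1, 3), Mul(I, Pow(3, Rational(1, 2))), Add(106, Mul(I, Pow(3, Rational(1, 2)))))) = Add(41822, Mul(Rational(-1, 3), I, Pow(3, Rational(1, 2)), Add(106, Mul(I, Pow(3, Rational(1, 2))))))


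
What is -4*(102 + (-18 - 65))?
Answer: -76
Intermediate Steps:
-4*(102 + (-18 - 65)) = -4*(102 - 83) = -4*19 = -76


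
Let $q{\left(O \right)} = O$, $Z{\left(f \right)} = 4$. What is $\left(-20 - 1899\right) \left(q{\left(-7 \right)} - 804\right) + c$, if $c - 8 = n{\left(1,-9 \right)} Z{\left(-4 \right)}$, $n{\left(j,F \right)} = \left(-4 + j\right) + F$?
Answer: $1556269$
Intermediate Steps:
$n{\left(j,F \right)} = -4 + F + j$
$c = -40$ ($c = 8 + \left(-4 - 9 + 1\right) 4 = 8 - 48 = -40$)
$\left(-20 - 1899\right) \left(q{\left(-7 \right)} - 804\right) + c = \left(-20 - 1899\right) \left(-7 - 804\right) - 40 = \left(-1919\right) \left(-811\right) - 40 = 1556309 - 40 = 1556269$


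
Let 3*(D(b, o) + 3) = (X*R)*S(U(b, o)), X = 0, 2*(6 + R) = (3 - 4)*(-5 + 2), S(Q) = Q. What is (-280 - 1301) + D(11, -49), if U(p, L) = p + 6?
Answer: -1584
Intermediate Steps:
U(p, L) = 6 + p
R = -9/2 (R = -6 + ((3 - 4)*(-5 + 2))/2 = -6 + (-1*(-3))/2 = -6 + (½)*3 = -6 + 3/2 = -9/2 ≈ -4.5000)
D(b, o) = -3 (D(b, o) = -3 + ((0*(-9/2))*(6 + b))/3 = -3 + (0*(6 + b))/3 = -3 + (⅓)*0 = -3 + 0 = -3)
(-280 - 1301) + D(11, -49) = (-280 - 1301) - 3 = -1581 - 3 = -1584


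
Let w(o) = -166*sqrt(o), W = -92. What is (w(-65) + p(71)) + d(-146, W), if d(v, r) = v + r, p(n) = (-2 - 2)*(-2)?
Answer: -230 - 166*I*sqrt(65) ≈ -230.0 - 1338.3*I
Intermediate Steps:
p(n) = 8 (p(n) = -4*(-2) = 8)
d(v, r) = r + v
(w(-65) + p(71)) + d(-146, W) = (-166*I*sqrt(65) + 8) + (-92 - 146) = (-166*I*sqrt(65) + 8) - 238 = (8 - 166*I*sqrt(65)) - 238 = -230 - 166*I*sqrt(65)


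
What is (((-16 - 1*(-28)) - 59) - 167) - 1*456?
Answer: -670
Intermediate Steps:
(((-16 - 1*(-28)) - 59) - 167) - 1*456 = (((-16 + 28) - 59) - 167) - 456 = ((12 - 59) - 167) - 456 = (-47 - 167) - 456 = -214 - 456 = -670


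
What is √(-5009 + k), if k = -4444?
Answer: I*√9453 ≈ 97.227*I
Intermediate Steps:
√(-5009 + k) = √(-5009 - 4444) = √(-9453) = I*√9453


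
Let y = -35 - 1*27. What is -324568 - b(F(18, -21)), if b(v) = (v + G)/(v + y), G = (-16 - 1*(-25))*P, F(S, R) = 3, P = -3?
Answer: -19149536/59 ≈ -3.2457e+5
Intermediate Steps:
y = -62 (y = -35 - 27 = -62)
G = -27 (G = (-16 - 1*(-25))*(-3) = (-16 + 25)*(-3) = 9*(-3) = -27)
b(v) = (-27 + v)/(-62 + v) (b(v) = (v - 27)/(v - 62) = (-27 + v)/(-62 + v))
-324568 - b(F(18, -21)) = -324568 - (-27 + 3)/(-62 + 3) = -324568 - (-24)/(-59) = -324568 - (-1)*(-24)/59 = -324568 - 1*24/59 = -324568 - 24/59 = -19149536/59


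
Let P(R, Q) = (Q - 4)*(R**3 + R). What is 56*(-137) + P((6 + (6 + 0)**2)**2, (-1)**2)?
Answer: -16467108196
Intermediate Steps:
P(R, Q) = (-4 + Q)*(R + R**3)
56*(-137) + P((6 + (6 + 0)**2)**2, (-1)**2) = 56*(-137) + (6 + (6 + 0)**2)**2*(-4 + (-1)**2 - 4*(6 + (6 + 0)**2)**4 + (-1)**2*((6 + (6 + 0)**2)**2)**2) = -7672 + (6 + 6**2)**2*(-4 + 1 - 4*(6 + 6**2)**4 + 1*((6 + 6**2)**2)**2) = -7672 + (6 + 36)**2*(-4 + 1 - 4*(6 + 36)**4 + 1*((6 + 36)**2)**2) = -7672 + 42**2*(-4 + 1 - 4*(42**2)**2 + 1*(42**2)**2) = -7672 + 1764*(-4 + 1 - 4*1764**2 + 1*1764**2) = -7672 + 1764*(-4 + 1 - 4*3111696 + 1*3111696) = -7672 + 1764*(-4 + 1 - 12446784 + 3111696) = -7672 + 1764*(-9335091) = -7672 - 16467100524 = -16467108196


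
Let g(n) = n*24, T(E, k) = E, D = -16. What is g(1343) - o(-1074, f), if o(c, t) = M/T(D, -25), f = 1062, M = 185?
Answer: 515897/16 ≈ 32244.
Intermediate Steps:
g(n) = 24*n
o(c, t) = -185/16 (o(c, t) = 185/(-16) = 185*(-1/16) = -185/16)
g(1343) - o(-1074, f) = 24*1343 - 1*(-185/16) = 32232 + 185/16 = 515897/16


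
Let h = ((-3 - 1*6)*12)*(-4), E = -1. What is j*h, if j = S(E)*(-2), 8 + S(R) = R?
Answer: 7776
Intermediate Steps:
S(R) = -8 + R
h = 432 (h = ((-3 - 6)*12)*(-4) = -9*12*(-4) = -108*(-4) = 432)
j = 18 (j = (-8 - 1)*(-2) = -9*(-2) = 18)
j*h = 18*432 = 7776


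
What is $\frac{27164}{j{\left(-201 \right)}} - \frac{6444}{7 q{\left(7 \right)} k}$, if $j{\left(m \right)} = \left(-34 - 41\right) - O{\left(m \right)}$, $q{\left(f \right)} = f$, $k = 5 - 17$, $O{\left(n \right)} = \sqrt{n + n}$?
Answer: $- \frac{93869}{287} + \frac{27164 i \sqrt{402}}{6027} \approx -327.07 + 90.366 i$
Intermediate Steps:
$O{\left(n \right)} = \sqrt{2} \sqrt{n}$ ($O{\left(n \right)} = \sqrt{2 n} = \sqrt{2} \sqrt{n}$)
$k = -12$ ($k = 5 - 17 = -12$)
$j{\left(m \right)} = -75 - \sqrt{2} \sqrt{m}$ ($j{\left(m \right)} = \left(-34 - 41\right) - \sqrt{2} \sqrt{m} = -75 - \sqrt{2} \sqrt{m}$)
$\frac{27164}{j{\left(-201 \right)}} - \frac{6444}{7 q{\left(7 \right)} k} = \frac{27164}{-75 - \sqrt{2} \sqrt{-201}} - \frac{6444}{7 \cdot 7 \left(-12\right)} = \frac{27164}{-75 - \sqrt{2} i \sqrt{201}} - \frac{6444}{49 \left(-12\right)} = \frac{27164}{-75 - i \sqrt{402}} - \frac{6444}{-588} = \frac{27164}{-75 - i \sqrt{402}} - - \frac{537}{49} = \frac{27164}{-75 - i \sqrt{402}} + \frac{537}{49} = \frac{537}{49} + \frac{27164}{-75 - i \sqrt{402}}$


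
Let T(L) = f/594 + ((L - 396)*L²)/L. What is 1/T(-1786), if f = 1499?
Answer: 594/2314850387 ≈ 2.5660e-7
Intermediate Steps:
T(L) = 1499/594 + L*(-396 + L) (T(L) = 1499/594 + ((L - 396)*L²)/L = 1499*(1/594) + ((-396 + L)*L²)/L = 1499/594 + (L²*(-396 + L))/L = 1499/594 + L*(-396 + L))
1/T(-1786) = 1/(1499/594 + (-1786)² - 396*(-1786)) = 1/(1499/594 + 3189796 + 707256) = 1/(2314850387/594) = 594/2314850387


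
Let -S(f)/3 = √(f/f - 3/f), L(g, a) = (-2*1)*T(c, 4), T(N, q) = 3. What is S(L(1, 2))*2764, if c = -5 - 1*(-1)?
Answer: -4146*√6 ≈ -10156.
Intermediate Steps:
c = -4 (c = -5 + 1 = -4)
L(g, a) = -6 (L(g, a) = -2*1*3 = -2*3 = -6)
S(f) = -3*√(1 - 3/f) (S(f) = -3*√(f/f - 3/f) = -3*√(1 - 3/f))
S(L(1, 2))*2764 = -3*3*√(-1/(-6))*2764 = -3*√6/2*2764 = -4146*√6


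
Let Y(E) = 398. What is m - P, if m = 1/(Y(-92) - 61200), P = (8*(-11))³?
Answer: 41434860543/60802 ≈ 6.8147e+5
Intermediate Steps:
P = -681472 (P = (-88)³ = -681472)
m = -1/60802 (m = 1/(398 - 61200) = 1/(-60802) = -1/60802 ≈ -1.6447e-5)
m - P = -1/60802 - 1*(-681472) = -1/60802 + 681472 = 41434860543/60802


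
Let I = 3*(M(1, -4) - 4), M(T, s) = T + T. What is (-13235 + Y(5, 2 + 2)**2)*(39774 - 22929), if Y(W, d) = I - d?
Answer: -221259075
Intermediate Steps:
M(T, s) = 2*T
I = -6 (I = 3*(2*1 - 4) = 3*(2 - 4) = 3*(-2) = -6)
Y(W, d) = -6 - d
(-13235 + Y(5, 2 + 2)**2)*(39774 - 22929) = (-13235 + (-6 - (2 + 2))**2)*(39774 - 22929) = (-13235 + (-6 - 1*4)**2)*16845 = (-13235 + (-6 - 4)**2)*16845 = (-13235 + (-10)**2)*16845 = (-13235 + 100)*16845 = -13135*16845 = -221259075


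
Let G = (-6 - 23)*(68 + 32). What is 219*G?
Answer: -635100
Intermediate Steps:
G = -2900 (G = -29*100 = -2900)
219*G = 219*(-2900) = -635100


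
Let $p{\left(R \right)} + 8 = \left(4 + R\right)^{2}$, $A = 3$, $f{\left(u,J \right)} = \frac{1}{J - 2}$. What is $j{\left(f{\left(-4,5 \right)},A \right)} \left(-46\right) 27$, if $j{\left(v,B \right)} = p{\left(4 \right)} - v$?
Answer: $-69138$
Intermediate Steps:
$f{\left(u,J \right)} = \frac{1}{-2 + J}$
$p{\left(R \right)} = -8 + \left(4 + R\right)^{2}$
$j{\left(v,B \right)} = 56 - v$ ($j{\left(v,B \right)} = \left(-8 + \left(4 + 4\right)^{2}\right) - v = \left(-8 + 8^{2}\right) - v = \left(-8 + 64\right) - v = 56 - v$)
$j{\left(f{\left(-4,5 \right)},A \right)} \left(-46\right) 27 = \left(56 - \frac{1}{-2 + 5}\right) \left(-46\right) 27 = \left(56 - \frac{1}{3}\right) \left(-46\right) 27 = \frac{167}{3} \left(-46\right) 27 = \left(- \frac{7682}{3}\right) 27 = -69138$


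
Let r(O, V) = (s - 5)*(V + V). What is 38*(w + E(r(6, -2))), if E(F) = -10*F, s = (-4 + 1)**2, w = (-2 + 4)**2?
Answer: 6232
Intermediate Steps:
w = 4 (w = 2**2 = 4)
s = 9 (s = (-3)**2 = 9)
r(O, V) = 8*V (r(O, V) = (9 - 5)*(V + V) = 4*(2*V) = 8*V)
38*(w + E(r(6, -2))) = 38*(4 - 80*(-2)) = 38*(4 - 10*(-16)) = 38*(4 + 160) = 38*164 = 6232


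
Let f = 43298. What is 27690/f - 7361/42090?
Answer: 423377761/911206410 ≈ 0.46463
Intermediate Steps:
27690/f - 7361/42090 = 27690/43298 - 7361/42090 = 27690*(1/43298) - 7361*1/42090 = 13845/21649 - 7361/42090 = 423377761/911206410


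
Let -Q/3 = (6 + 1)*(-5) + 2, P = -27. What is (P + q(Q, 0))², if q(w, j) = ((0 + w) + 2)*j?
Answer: 729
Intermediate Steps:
Q = 99 (Q = -3*((6 + 1)*(-5) + 2) = -3*(7*(-5) + 2) = -3*(-35 + 2) = -3*(-33) = 99)
q(w, j) = j*(2 + w) (q(w, j) = (w + 2)*j = (2 + w)*j = j*(2 + w))
(P + q(Q, 0))² = (-27 + 0*(2 + 99))² = (-27 + 0*101)² = (-27 + 0)² = (-27)² = 729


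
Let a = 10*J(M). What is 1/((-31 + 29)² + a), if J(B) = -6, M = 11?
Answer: -1/56 ≈ -0.017857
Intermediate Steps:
a = -60 (a = 10*(-6) = -60)
1/((-31 + 29)² + a) = 1/((-31 + 29)² - 60) = 1/((-2)² - 60) = 1/(4 - 60) = 1/(-56) = -1/56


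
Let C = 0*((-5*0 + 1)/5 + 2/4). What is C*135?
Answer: 0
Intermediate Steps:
C = 0 (C = 0*((0 + 1)*(⅕) + 2*(¼)) = 0*(1*(⅕) + ½) = 0*(⅕ + ½) = 0*(7/10) = 0)
C*135 = 0*135 = 0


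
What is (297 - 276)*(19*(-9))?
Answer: -3591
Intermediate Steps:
(297 - 276)*(19*(-9)) = 21*(-171) = -3591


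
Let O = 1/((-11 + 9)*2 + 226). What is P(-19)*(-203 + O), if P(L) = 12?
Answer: -90130/37 ≈ -2435.9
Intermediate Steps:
O = 1/222 (O = 1/(-2*2 + 226) = 1/(-4 + 226) = 1/222 ≈ 0.0045045)
P(-19)*(-203 + O) = 12*(-203 + 1/222) = 12*(-45065/222) = -90130/37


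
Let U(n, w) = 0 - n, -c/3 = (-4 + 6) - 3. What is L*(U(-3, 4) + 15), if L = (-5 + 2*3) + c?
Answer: 72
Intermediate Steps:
c = 3 (c = -3*((-4 + 6) - 3) = -3*(2 - 3) = -3*(-1) = 3)
U(n, w) = -n
L = 4 (L = (-5 + 2*3) + 3 = (-5 + 6) + 3 = 1 + 3 = 4)
L*(U(-3, 4) + 15) = 4*(-1*(-3) + 15) = 4*(3 + 15) = 4*18 = 72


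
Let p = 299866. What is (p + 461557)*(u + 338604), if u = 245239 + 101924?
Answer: 522158766441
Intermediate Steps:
u = 347163
(p + 461557)*(u + 338604) = (299866 + 461557)*(347163 + 338604) = 761423*685767 = 522158766441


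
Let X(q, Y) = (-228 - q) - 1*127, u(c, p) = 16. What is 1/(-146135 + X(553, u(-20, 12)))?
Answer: -1/147043 ≈ -6.8007e-6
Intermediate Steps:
X(q, Y) = -355 - q (X(q, Y) = (-228 - q) - 127 = -355 - q)
1/(-146135 + X(553, u(-20, 12))) = 1/(-146135 + (-355 - 1*553)) = 1/(-146135 + (-355 - 553)) = 1/(-146135 - 908) = 1/(-147043) = -1/147043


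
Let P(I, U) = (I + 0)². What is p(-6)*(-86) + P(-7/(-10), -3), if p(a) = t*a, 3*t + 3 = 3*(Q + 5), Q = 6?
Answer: 516049/100 ≈ 5160.5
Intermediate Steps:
t = 10 (t = -1 + (3*(6 + 5))/3 = -1 + (3*11)/3 = -1 + (⅓)*33 = -1 + 11 = 10)
P(I, U) = I²
p(a) = 10*a
p(-6)*(-86) + P(-7/(-10), -3) = (10*(-6))*(-86) + (-7/(-10))² = -60*(-86) + (-7*(-⅒))² = 5160 + (7/10)² = 5160 + 49/100 = 516049/100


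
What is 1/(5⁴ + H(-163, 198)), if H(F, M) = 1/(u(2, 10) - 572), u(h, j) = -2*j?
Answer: 592/369999 ≈ 0.0016000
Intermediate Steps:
H(F, M) = -1/592 (H(F, M) = 1/(-2*10 - 572) = 1/(-20 - 572) = 1/(-592) = -1/592)
1/(5⁴ + H(-163, 198)) = 1/(5⁴ - 1/592) = 1/(625 - 1/592) = 1/(369999/592) = 592/369999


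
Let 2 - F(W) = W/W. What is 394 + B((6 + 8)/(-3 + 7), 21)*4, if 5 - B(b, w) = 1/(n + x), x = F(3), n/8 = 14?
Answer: 46778/113 ≈ 413.96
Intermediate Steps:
n = 112 (n = 8*14 = 112)
F(W) = 1 (F(W) = 2 - W/W = 2 - 1*1 = 2 - 1 = 1)
x = 1
B(b, w) = 564/113 (B(b, w) = 5 - 1/(112 + 1) = 5 - 1/113 = 564/113)
394 + B((6 + 8)/(-3 + 7), 21)*4 = 394 + (564/113)*4 = 394 + 2256/113 = 46778/113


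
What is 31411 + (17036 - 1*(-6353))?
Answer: 54800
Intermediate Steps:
31411 + (17036 - 1*(-6353)) = 31411 + (17036 + 6353) = 31411 + 23389 = 54800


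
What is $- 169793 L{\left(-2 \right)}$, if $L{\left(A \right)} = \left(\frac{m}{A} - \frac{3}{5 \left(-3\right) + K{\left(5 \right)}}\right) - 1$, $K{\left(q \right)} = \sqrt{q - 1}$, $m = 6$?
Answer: $639989$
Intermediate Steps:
$K{\left(q \right)} = \sqrt{-1 + q}$
$L{\left(A \right)} = - \frac{10}{13} + \frac{6}{A}$ ($L{\left(A \right)} = \left(\frac{6}{A} - \frac{3}{5 \left(-3\right) + \sqrt{-1 + 5}}\right) - 1 = \left(\frac{6}{A} - \frac{3}{-15 + \sqrt{4}}\right) - 1 = \left(\frac{6}{A} - \frac{3}{-15 + 2}\right) - 1 = \left(\frac{6}{A} - \frac{3}{-13}\right) - 1 = \left(\frac{6}{A} - - \frac{3}{13}\right) - 1 = \left(\frac{6}{A} + \frac{3}{13}\right) - 1 = \left(\frac{3}{13} + \frac{6}{A}\right) - 1 = - \frac{10}{13} + \frac{6}{A}$)
$- 169793 L{\left(-2 \right)} = - 169793 \left(- \frac{10}{13} + \frac{6}{-2}\right) = - 169793 \left(- \frac{10}{13} + 6 \left(- \frac{1}{2}\right)\right) = - 169793 \left(- \frac{10}{13} - 3\right) = \left(-169793\right) \left(- \frac{49}{13}\right) = 639989$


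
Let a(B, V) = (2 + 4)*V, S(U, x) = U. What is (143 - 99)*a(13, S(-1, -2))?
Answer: -264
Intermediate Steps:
a(B, V) = 6*V
(143 - 99)*a(13, S(-1, -2)) = (143 - 99)*(6*(-1)) = 44*(-6) = -264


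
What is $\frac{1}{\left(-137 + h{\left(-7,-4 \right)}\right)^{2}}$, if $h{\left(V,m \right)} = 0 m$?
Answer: $\frac{1}{18769} \approx 5.3279 \cdot 10^{-5}$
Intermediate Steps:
$h{\left(V,m \right)} = 0$
$\frac{1}{\left(-137 + h{\left(-7,-4 \right)}\right)^{2}} = \frac{1}{\left(-137 + 0\right)^{2}} = \frac{1}{\left(-137\right)^{2}} = \frac{1}{18769}$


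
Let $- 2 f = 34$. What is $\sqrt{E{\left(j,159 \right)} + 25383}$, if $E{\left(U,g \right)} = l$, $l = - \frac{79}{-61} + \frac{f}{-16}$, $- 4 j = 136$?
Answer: $\frac{3 \sqrt{167926961}}{244} \approx 159.33$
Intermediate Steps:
$f = -17$ ($f = \left(- \frac{1}{2}\right) 34 = -17$)
$j = -34$ ($j = \left(- \frac{1}{4}\right) 136 = -34$)
$l = \frac{2301}{976}$ ($l = - \frac{79}{-61} - \frac{17}{-16} = \left(-79\right) \left(- \frac{1}{61}\right) - - \frac{17}{16} = \frac{79}{61} + \frac{17}{16} = \frac{2301}{976} \approx 2.3576$)
$E{\left(U,g \right)} = \frac{2301}{976}$
$\sqrt{E{\left(j,159 \right)} + 25383} = \sqrt{\frac{2301}{976} + 25383} = \sqrt{\frac{24776109}{976}} = \frac{3 \sqrt{167926961}}{244}$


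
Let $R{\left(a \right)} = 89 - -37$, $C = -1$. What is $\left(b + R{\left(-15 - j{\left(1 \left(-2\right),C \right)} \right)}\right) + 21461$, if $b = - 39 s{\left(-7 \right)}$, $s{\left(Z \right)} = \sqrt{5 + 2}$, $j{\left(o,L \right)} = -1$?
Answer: $21587 - 39 \sqrt{7} \approx 21484.0$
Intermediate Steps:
$s{\left(Z \right)} = \sqrt{7}$
$R{\left(a \right)} = 126$ ($R{\left(a \right)} = 89 + 37 = 126$)
$b = - 39 \sqrt{7} \approx -103.18$
$\left(b + R{\left(-15 - j{\left(1 \left(-2\right),C \right)} \right)}\right) + 21461 = \left(- 39 \sqrt{7} + 126\right) + 21461 = \left(126 - 39 \sqrt{7}\right) + 21461 = 21587 - 39 \sqrt{7}$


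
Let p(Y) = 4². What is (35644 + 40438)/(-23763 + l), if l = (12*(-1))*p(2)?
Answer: -76082/23955 ≈ -3.1760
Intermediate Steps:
p(Y) = 16
l = -192 (l = (12*(-1))*16 = -12*16 = -192)
(35644 + 40438)/(-23763 + l) = (35644 + 40438)/(-23763 - 192) = 76082/(-23955) = 76082*(-1/23955) = -76082/23955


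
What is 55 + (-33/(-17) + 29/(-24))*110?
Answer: 27665/204 ≈ 135.61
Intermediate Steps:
55 + (-33/(-17) + 29/(-24))*110 = 55 + (-33*(-1/17) + 29*(-1/24))*110 = 55 + (33/17 - 29/24)*110 = 55 + (299/408)*110 = 55 + 16445/204 = 27665/204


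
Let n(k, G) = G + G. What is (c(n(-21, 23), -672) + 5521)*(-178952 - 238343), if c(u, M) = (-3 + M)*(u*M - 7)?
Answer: -8711386156570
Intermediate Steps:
n(k, G) = 2*G
c(u, M) = (-7 + M*u)*(-3 + M) (c(u, M) = (-3 + M)*(M*u - 7) = (-3 + M)*(-7 + M*u) = (-7 + M*u)*(-3 + M))
(c(n(-21, 23), -672) + 5521)*(-178952 - 238343) = ((21 - 7*(-672) + (2*23)*(-672)² - 3*(-672)*2*23) + 5521)*(-178952 - 238343) = ((21 + 4704 + 46*451584 - 3*(-672)*46) + 5521)*(-417295) = ((21 + 4704 + 20772864 + 92736) + 5521)*(-417295) = (20870325 + 5521)*(-417295) = 20875846*(-417295) = -8711386156570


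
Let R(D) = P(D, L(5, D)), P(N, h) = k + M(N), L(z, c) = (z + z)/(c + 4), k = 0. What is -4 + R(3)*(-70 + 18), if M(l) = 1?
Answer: -56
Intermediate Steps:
L(z, c) = 2*z/(4 + c) (L(z, c) = (2*z)/(4 + c) = 2*z/(4 + c))
P(N, h) = 1 (P(N, h) = 0 + 1 = 1)
R(D) = 1
-4 + R(3)*(-70 + 18) = -4 + 1*(-70 + 18) = -4 + 1*(-52) = -4 - 52 = -56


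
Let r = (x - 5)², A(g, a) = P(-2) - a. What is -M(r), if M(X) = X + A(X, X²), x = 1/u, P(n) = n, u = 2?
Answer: 6269/16 ≈ 391.81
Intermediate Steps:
A(g, a) = -2 - a
x = ½ (x = 1/2 = ½ ≈ 0.50000)
r = 81/4 (r = (½ - 5)² = (-9/2)² = 81/4 ≈ 20.250)
M(X) = -2 + X - X² (M(X) = X + (-2 - X²) = -2 + X - X²)
-M(r) = -(-2 + 81/4 - (81/4)²) = -(-2 + 81/4 - 1*6561/16) = -(-2 + 81/4 - 6561/16) = -1*(-6269/16) = 6269/16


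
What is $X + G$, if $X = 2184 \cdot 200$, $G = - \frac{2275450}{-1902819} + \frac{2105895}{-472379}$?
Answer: $\frac{392615506197734345}{898851736401} \approx 4.368 \cdot 10^{5}$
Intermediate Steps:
$G = - \frac{2932262222455}{898851736401}$ ($G = \left(-2275450\right) \left(- \frac{1}{1902819}\right) + 2105895 \left(- \frac{1}{472379}\right) = \frac{2275450}{1902819} - \frac{2105895}{472379} = - \frac{2932262222455}{898851736401} \approx -3.2622$)
$X = 436800$
$X + G = 436800 - \frac{2932262222455}{898851736401} = \frac{392615506197734345}{898851736401}$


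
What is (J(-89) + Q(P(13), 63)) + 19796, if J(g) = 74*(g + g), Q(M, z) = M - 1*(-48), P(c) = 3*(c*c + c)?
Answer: 7218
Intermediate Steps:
P(c) = 3*c + 3*c² (P(c) = 3*(c² + c) = 3*(c + c²) = 3*c + 3*c²)
Q(M, z) = 48 + M (Q(M, z) = M + 48 = 48 + M)
J(g) = 148*g (J(g) = 74*(2*g) = 148*g)
(J(-89) + Q(P(13), 63)) + 19796 = (148*(-89) + (48 + 3*13*(1 + 13))) + 19796 = (-13172 + (48 + 3*13*14)) + 19796 = (-13172 + (48 + 546)) + 19796 = (-13172 + 594) + 19796 = -12578 + 19796 = 7218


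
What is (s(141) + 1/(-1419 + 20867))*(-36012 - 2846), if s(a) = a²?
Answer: -7512139091581/9724 ≈ -7.7254e+8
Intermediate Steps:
(s(141) + 1/(-1419 + 20867))*(-36012 - 2846) = (141² + 1/(-1419 + 20867))*(-36012 - 2846) = (19881 + 1/19448)*(-38858) = (386645689/19448)*(-38858) = -7512139091581/9724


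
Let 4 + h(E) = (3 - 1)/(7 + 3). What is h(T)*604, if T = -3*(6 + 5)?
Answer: -11476/5 ≈ -2295.2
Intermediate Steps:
T = -33 (T = -3*11 = -33)
h(E) = -19/5 (h(E) = -4 + (3 - 1)/(7 + 3) = -4 + 2/10 = -4 + 2*(1/10) = -4 + 1/5 = -19/5)
h(T)*604 = -19/5*604 = -11476/5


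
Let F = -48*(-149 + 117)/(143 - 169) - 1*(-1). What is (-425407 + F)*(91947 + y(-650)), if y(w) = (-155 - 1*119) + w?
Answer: -503452400058/13 ≈ -3.8727e+10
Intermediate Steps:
F = -755/13 (F = -(-1536)/(-26) + 1 = -(-1536)*(-1)/26 + 1 = -48*16/13 + 1 = -768/13 + 1 = -755/13 ≈ -58.077)
y(w) = -274 + w (y(w) = (-155 - 119) + w = -274 + w)
(-425407 + F)*(91947 + y(-650)) = (-425407 - 755/13)*(91947 + (-274 - 650)) = -5531046*(91947 - 924)/13 = -5531046/13*91023 = -503452400058/13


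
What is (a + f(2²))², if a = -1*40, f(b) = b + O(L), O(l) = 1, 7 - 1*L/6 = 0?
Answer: 1225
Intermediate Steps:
L = 42 (L = 42 - 6*0 = 42 + 0 = 42)
f(b) = 1 + b (f(b) = b + 1 = 1 + b)
a = -40
(a + f(2²))² = (-40 + (1 + 2²))² = (-40 + (1 + 4))² = (-40 + 5)² = (-35)² = 1225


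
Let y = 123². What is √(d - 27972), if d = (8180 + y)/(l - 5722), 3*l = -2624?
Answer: I*√10956452620530/19790 ≈ 167.26*I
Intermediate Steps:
l = -2624/3 (l = (⅓)*(-2624) = -2624/3 ≈ -874.67)
y = 15129
d = -69927/19790 (d = (8180 + 15129)/(-2624/3 - 5722) = 23309/(-19790/3) = 23309*(-3/19790) = -69927/19790 ≈ -3.5335)
√(d - 27972) = √(-69927/19790 - 27972) = √(-553635807/19790) = I*√10956452620530/19790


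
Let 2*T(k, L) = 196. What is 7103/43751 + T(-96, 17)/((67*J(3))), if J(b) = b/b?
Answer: 71097/43751 ≈ 1.6250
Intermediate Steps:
J(b) = 1
T(k, L) = 98 (T(k, L) = (1/2)*196 = 98)
7103/43751 + T(-96, 17)/((67*J(3))) = 7103/43751 + 98/((67*1)) = 7103*(1/43751) + 98/67 = 7103/43751 + 98*(1/67) = 7103/43751 + 98/67 = 71097/43751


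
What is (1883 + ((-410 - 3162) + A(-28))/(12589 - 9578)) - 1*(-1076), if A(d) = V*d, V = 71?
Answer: 8903989/3011 ≈ 2957.2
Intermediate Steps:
A(d) = 71*d
(1883 + ((-410 - 3162) + A(-28))/(12589 - 9578)) - 1*(-1076) = (1883 + ((-410 - 3162) + 71*(-28))/(12589 - 9578)) - 1*(-1076) = (1883 + (-3572 - 1988)/3011) + 1076 = (1883 - 5560*1/3011) + 1076 = (1883 - 5560/3011) + 1076 = 5664153/3011 + 1076 = 8903989/3011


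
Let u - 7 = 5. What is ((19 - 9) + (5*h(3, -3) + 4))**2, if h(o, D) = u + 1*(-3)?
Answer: 3481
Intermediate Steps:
u = 12 (u = 7 + 5 = 12)
h(o, D) = 9 (h(o, D) = 12 + 1*(-3) = 12 - 3 = 9)
((19 - 9) + (5*h(3, -3) + 4))**2 = ((19 - 9) + (5*9 + 4))**2 = (10 + (45 + 4))**2 = (10 + 49)**2 = 59**2 = 3481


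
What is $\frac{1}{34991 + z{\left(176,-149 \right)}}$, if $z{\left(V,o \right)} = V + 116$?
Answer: $\frac{1}{35283} \approx 2.8342 \cdot 10^{-5}$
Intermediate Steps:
$z{\left(V,o \right)} = 116 + V$
$\frac{1}{34991 + z{\left(176,-149 \right)}} = \frac{1}{34991 + \left(116 + 176\right)} = \frac{1}{34991 + 292} = \frac{1}{35283}$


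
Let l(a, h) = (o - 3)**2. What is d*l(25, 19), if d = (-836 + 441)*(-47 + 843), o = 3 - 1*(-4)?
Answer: -5030720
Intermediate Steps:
o = 7 (o = 3 + 4 = 7)
d = -314420 (d = -395*796 = -314420)
l(a, h) = 16 (l(a, h) = (7 - 3)**2 = 4**2 = 16)
d*l(25, 19) = -314420*16 = -5030720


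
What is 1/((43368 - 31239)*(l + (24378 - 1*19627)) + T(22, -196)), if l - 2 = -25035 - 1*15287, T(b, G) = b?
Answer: -1/431416379 ≈ -2.3179e-9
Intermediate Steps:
l = -40320 (l = 2 + (-25035 - 1*15287) = 2 + (-25035 - 15287) = 2 - 40322 = -40320)
1/((43368 - 31239)*(l + (24378 - 1*19627)) + T(22, -196)) = 1/((43368 - 31239)*(-40320 + (24378 - 1*19627)) + 22) = 1/(12129*(-40320 + (24378 - 19627)) + 22) = 1/(12129*(-40320 + 4751) + 22) = 1/(12129*(-35569) + 22) = 1/(-431416401 + 22) = 1/(-431416379) = -1/431416379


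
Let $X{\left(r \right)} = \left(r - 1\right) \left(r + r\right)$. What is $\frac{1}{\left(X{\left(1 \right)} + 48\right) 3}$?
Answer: $\frac{1}{144} \approx 0.0069444$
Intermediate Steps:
$X{\left(r \right)} = 2 r \left(-1 + r\right)$ ($X{\left(r \right)} = \left(-1 + r\right) 2 r = 2 r \left(-1 + r\right)$)
$\frac{1}{\left(X{\left(1 \right)} + 48\right) 3} = \frac{1}{\left(2 \cdot 1 \left(-1 + 1\right) + 48\right) 3} = \frac{1}{\left(2 \cdot 1 \cdot 0 + 48\right) 3} = \frac{1}{\left(0 + 48\right) 3} = \frac{1}{48 \cdot 3} = \frac{1}{144}$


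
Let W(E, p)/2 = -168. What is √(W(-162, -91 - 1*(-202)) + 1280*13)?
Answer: 4*√1019 ≈ 127.69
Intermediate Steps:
W(E, p) = -336 (W(E, p) = 2*(-168) = -336)
√(W(-162, -91 - 1*(-202)) + 1280*13) = √(-336 + 1280*13) = √(-336 + 16640) = √16304 = 4*√1019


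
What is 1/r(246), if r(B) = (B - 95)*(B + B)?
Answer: 1/74292 ≈ 1.3460e-5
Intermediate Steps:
r(B) = 2*B*(-95 + B) (r(B) = (-95 + B)*(2*B) = 2*B*(-95 + B))
1/r(246) = 1/(2*246*(-95 + 246)) = 1/(2*246*151) = 1/74292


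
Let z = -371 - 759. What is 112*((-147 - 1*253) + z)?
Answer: -171360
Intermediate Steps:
z = -1130
112*((-147 - 1*253) + z) = 112*((-147 - 1*253) - 1130) = 112*((-147 - 253) - 1130) = 112*(-400 - 1130) = 112*(-1530) = -171360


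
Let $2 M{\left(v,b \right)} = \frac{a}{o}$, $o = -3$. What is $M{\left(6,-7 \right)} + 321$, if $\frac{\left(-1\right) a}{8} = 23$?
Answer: $\frac{1055}{3} \approx 351.67$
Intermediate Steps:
$a = -184$ ($a = \left(-8\right) 23 = -184$)
$M{\left(v,b \right)} = \frac{92}{3}$ ($M{\left(v,b \right)} = \frac{\left(-184\right) \frac{1}{-3}}{2} = \frac{\left(-184\right) \left(- \frac{1}{3}\right)}{2} = \frac{1}{2} \cdot \frac{184}{3} = \frac{92}{3}$)
$M{\left(6,-7 \right)} + 321 = \frac{92}{3} + 321 = \frac{1055}{3}$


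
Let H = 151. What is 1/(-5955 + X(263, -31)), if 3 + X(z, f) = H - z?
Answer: -1/6070 ≈ -0.00016474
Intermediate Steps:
X(z, f) = 148 - z (X(z, f) = -3 + (151 - z) = 148 - z)
1/(-5955 + X(263, -31)) = 1/(-5955 + (148 - 1*263)) = 1/(-5955 + (148 - 263)) = 1/(-5955 - 115) = 1/(-6070) = -1/6070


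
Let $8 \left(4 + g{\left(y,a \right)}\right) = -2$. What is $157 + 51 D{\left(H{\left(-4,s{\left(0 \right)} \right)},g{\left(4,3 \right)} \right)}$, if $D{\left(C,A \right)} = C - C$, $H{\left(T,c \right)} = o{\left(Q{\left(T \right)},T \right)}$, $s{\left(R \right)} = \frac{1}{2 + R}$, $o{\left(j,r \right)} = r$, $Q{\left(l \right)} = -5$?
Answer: $157$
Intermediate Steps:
$H{\left(T,c \right)} = T$
$g{\left(y,a \right)} = - \frac{17}{4}$ ($g{\left(y,a \right)} = -4 + \frac{1}{8} \left(-2\right) = -4 - \frac{1}{4} = - \frac{17}{4}$)
$D{\left(C,A \right)} = 0$
$157 + 51 D{\left(H{\left(-4,s{\left(0 \right)} \right)},g{\left(4,3 \right)} \right)} = 157 + 51 \cdot 0 = 157 + 0 = 157$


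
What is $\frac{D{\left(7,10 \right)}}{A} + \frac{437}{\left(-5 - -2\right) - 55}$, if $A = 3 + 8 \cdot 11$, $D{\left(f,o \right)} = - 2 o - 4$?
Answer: $- \frac{41159}{5278} \approx -7.7982$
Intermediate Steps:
$D{\left(f,o \right)} = -4 - 2 o$
$A = 91$ ($A = 3 + 88 = 91$)
$\frac{D{\left(7,10 \right)}}{A} + \frac{437}{\left(-5 - -2\right) - 55} = \frac{-4 - 20}{91} + \frac{437}{\left(-5 - -2\right) - 55} = \left(-4 - 20\right) \frac{1}{91} + \frac{437}{\left(-5 + 2\right) - 55} = \left(-24\right) \frac{1}{91} + \frac{437}{-3 - 55} = - \frac{24}{91} + \frac{437}{-58} = - \frac{24}{91} + 437 \left(- \frac{1}{58}\right) = - \frac{24}{91} - \frac{437}{58} = - \frac{41159}{5278}$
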